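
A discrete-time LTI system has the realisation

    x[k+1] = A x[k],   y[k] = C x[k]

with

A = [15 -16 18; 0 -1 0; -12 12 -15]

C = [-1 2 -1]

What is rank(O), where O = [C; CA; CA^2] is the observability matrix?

2

CA = [[-3, 2, -3]]
CA^2 = [[-9, 10, -9]]
Observability matrix O = [C; CA; CA^2] = [[-1, 2, -1], [-3, 2, -3], [-9, 10, -9]]
The columns c1, c2, c3 of O are linearly dependent: -c1 + c3 = 0 (check each entry), so rank(O) ≤ 2.
The 2×2 minor from rows 1, 2, columns 1, 2 is (-1)·2 - 2·(-3) = -2 - (-6) = 4 ≠ 0, so rank(O) = 2.
rank(O) = 2 < n = 3, so the pair (A, C) is not completely observable.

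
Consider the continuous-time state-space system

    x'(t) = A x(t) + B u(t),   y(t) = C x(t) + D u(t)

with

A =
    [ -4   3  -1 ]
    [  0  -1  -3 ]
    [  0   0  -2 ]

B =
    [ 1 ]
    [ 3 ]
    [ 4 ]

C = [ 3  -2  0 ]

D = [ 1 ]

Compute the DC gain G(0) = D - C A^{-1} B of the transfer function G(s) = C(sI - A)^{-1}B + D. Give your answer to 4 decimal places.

G(0) = C(-A)^{-1}B + D = -C A^{-1} B + D.
det A = -8, so A^{-1} = (1/-8)·adj(A) = [[-1/4, -3/4, 5/4], [0, -1, 3/2], [0, 0, -1/2]]
A^{-1} B = [5/2, 3, -2]^T
C A^{-1} B = 3/2
G(0) = D - C A^{-1} B = 1 - (3/2) = -1/2 ≈ -0.5000

-0.5000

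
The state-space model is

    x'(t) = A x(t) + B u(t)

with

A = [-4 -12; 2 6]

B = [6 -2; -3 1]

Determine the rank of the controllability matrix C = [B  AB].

1

AB = [[12, -4], [-6, 2]]
Controllability matrix C = [B  AB] = [[6, -2, 12, -4], [-3, 1, -6, 2]]
Every column of C is a scalar multiple of column 1 = [6, -3] (multipliers 1, -1/3, 2, -2/3), so the columns span a one-dimensional space.
C ≠ 0, hence rank(C) = 1.
rank(C) = 1 < n = 2, so the pair (A, B) is not completely controllable.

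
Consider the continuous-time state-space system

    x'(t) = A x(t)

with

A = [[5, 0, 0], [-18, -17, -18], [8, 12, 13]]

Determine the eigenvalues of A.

det(sI - A) = s^3 - (tr A)s^2 + (M11 + M22 + M33)s - det A, where Mii is the 2×2 principal minor of A obtained by deleting row i and column i.
tr A = 5 + (-17) + 13 = 1; M11 = (-17)·13 - (-18)·12 = -221 - (-216) = -5; M22 = 5·13 - 0·8 = 65 - 0 = 65; M33 = 5·(-17) - 0·(-18) = -85 - 0 = -85; sum of minors = -25.
det A = 5·((-17)·13 - (-18)·12) - 0·((-18)·13 - (-18)·8) + 0·((-18)·12 - (-17)·8) = 5·(-5) - 0·(-90) + 0·(-80) = -25.
So p(s) = det(sI - A) = s^3 - s^2 - 25s + 25.
Rational-root test: any integer root divides 25. Testing small divisors, s = 1 works: p(1) = 1 + (-1) + (-25) + 25 = 0, so (s - 1) is a factor.
Dividing, p(s) = (s - 1)(s^2 - 25).
Factor s^2 - 25: two numbers with sum 0 and product -25 are 5 and -5, so s^2 - 25 = (s - 5)(s + 5).
Hence p(s) = (s - 5) (s - 1) (s + 5), with roots -5, 1, 5.
At least one eigenvalue has non-negative real part, so the system is not asymptotically stable.

-5, 1, 5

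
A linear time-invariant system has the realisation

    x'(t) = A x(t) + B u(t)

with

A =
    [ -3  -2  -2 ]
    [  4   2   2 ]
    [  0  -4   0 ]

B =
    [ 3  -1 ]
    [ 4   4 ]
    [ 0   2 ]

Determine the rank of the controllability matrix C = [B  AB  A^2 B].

3

AB = [[-17, -9], [20, 8], [-16, -16]]
A^2B = [[43, 43], [-60, -52], [-80, -32]]
Controllability matrix C = [B  AB  A^2B] = [[3, -1, -17, -9, 43, 43], [4, 4, 20, 8, -60, -52], [0, 2, -16, -16, -80, -32]]
Take the 3×3 submatrix of C formed by columns 1, 2, 3: [[3, -1, -17], [4, 4, 20], [0, 2, -16]]. Its determinant is 3·(4·(-16) - 20·2) - (-1)·(4·(-16) - 20·0) + (-17)·(4·2 - 4·0) = 3·(-104) - (-1)·(-64) + (-17)·8 = -512 ≠ 0.
So rank(C) ≥ 3; since C has 3 rows, rank(C) = 3.
rank(C) = 3 = n, so the pair (A, B) is completely controllable.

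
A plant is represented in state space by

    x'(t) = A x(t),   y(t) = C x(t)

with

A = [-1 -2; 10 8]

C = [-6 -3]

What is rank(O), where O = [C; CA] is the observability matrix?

1

CA = [[-24, -12]]
Observability matrix O = [C; CA] = [[-6, -3], [-24, -12]]
Every row of O is a scalar multiple of row 1 = [-6, -3] (multipliers 1, 4), so the rows span a one-dimensional space.
O ≠ 0, hence rank(O) = 1.
rank(O) = 1 < n = 2, so the pair (A, C) is not completely observable.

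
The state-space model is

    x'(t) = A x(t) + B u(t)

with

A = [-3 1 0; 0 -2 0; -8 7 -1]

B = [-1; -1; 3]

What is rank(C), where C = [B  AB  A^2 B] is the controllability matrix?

AB = [[2], [2], [-2]]
A^2B = [[-4], [-4], [0]]
Controllability matrix C = [B  AB  A^2B] = [[-1, 2, -4], [-1, 2, -4], [3, -2, 0]]
The rows r1, r2, r3 of C are linearly dependent: -r1 + r2 = 0 (check each entry), so rank(C) ≤ 2.
The 2×2 minor from rows 1, 3, columns 1, 2 is (-1)·(-2) - 2·3 = 2 - 6 = -4 ≠ 0, so rank(C) = 2.
rank(C) = 2 < n = 3, so the pair (A, B) is not completely controllable.

2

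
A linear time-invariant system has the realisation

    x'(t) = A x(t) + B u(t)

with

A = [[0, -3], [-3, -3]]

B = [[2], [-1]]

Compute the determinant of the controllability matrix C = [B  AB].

AB = [[3], [-3]]
Controllability matrix C = [B  AB] = [[2, 3], [-1, -3]]
det(C) = 2·(-3) - 3·(-1) = -6 - (-3) = -3
Since det(C) ≠ 0, rank(C) = 2 and the system is completely controllable.

-3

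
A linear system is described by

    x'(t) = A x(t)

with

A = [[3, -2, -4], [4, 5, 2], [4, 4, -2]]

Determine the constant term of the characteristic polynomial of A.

Expand det(sI - A) for the 3×3 matrix.
p(s) = s^3 - 6s^2 + 15s + 70.
(Check: constant term = det(-A) = (-1)^3 det A = 70; coefficient of s^2 = -tr A = -6.)
The constant term is 70.

70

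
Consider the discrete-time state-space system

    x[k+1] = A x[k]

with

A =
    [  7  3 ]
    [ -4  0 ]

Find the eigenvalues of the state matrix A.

det(zI - A) = z^2 - (tr A)z + det A, with tr A = 7 + 0 = 7 and det A = 7·0 - 3·(-4) = 0 - (-12) = 12.
So p(z) = det(zI - A) = z^2 - 7z + 12.
Factor z^2 - 7z + 12: two numbers with sum 7 and product 12 are 4 and 3, so z^2 - 7z + 12 = (z - 4)(z - 3).
Hence p(z) = (z - 4) (z - 3), with roots 3, 4.

3, 4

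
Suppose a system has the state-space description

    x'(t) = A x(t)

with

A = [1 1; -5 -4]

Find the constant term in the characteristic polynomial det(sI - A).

For a 2×2 matrix, det(sI - A) = s^2 - (tr A)s + det A.
tr A = -3, det A = 1.
So p(s) = s^2 + 3s + 1.
The constant term is 1.

1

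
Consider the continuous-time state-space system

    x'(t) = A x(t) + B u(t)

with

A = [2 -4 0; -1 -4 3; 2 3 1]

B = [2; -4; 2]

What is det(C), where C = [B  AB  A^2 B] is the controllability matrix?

AB = [[20], [20], [-6]]
A^2B = [[-40], [-118], [94]]
Controllability matrix C = [B  AB  A^2B] = [[2, 20, -40], [-4, 20, -118], [2, -6, 94]]
Expanding along the first row, det(C) = 2·(20·94 - (-118)·(-6)) - 20·((-4)·94 - (-118)·2) + (-40)·((-4)·(-6) - 20·2) = 2·1172 - 20·(-140) + (-40)·(-16) = 5784
Since det(C) ≠ 0, rank(C) = 3 and the system is completely controllable.

5784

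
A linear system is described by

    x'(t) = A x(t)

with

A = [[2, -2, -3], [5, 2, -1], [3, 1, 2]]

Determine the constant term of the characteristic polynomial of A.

Expand det(sI - A) for the 3×3 matrix.
p(s) = s^3 - 6s^2 + 32s - 39.
(Check: constant term = det(-A) = (-1)^3 det A = -39; coefficient of s^2 = -tr A = -6.)
The constant term is -39.

-39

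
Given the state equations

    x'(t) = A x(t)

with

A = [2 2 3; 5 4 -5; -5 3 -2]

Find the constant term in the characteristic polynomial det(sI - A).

Expand det(sI - A) for the 3×3 matrix.
p(s) = s^3 - 4s^2 + 16s - 189.
(Check: constant term = det(-A) = (-1)^3 det A = -189; coefficient of s^2 = -tr A = -4.)
The constant term is -189.

-189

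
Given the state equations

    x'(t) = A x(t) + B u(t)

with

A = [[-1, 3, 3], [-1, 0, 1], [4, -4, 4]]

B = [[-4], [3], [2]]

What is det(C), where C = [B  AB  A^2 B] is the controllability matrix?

8298

AB = [[19], [6], [-20]]
A^2B = [[-61], [-39], [-28]]
Controllability matrix C = [B  AB  A^2B] = [[-4, 19, -61], [3, 6, -39], [2, -20, -28]]
Expanding along the first row, det(C) = (-4)·(6·(-28) - (-39)·(-20)) - 19·(3·(-28) - (-39)·2) + (-61)·(3·(-20) - 6·2) = (-4)·(-948) - 19·(-6) + (-61)·(-72) = 8298
Since det(C) ≠ 0, rank(C) = 3 and the system is completely controllable.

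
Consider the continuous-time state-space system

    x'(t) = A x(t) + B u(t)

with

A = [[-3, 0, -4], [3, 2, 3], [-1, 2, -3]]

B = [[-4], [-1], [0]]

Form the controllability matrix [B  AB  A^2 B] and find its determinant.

AB = [[12], [-14], [2]]
A^2B = [[-44], [14], [-46]]
Controllability matrix C = [B  AB  A^2B] = [[-4, 12, -44], [-1, -14, 14], [0, 2, -46]]
Expanding along the first row, det(C) = (-4)·((-14)·(-46) - 14·2) - 12·((-1)·(-46) - 14·0) + (-44)·((-1)·2 - (-14)·0) = (-4)·616 - 12·46 + (-44)·(-2) = -2928
Since det(C) ≠ 0, rank(C) = 3 and the system is completely controllable.

-2928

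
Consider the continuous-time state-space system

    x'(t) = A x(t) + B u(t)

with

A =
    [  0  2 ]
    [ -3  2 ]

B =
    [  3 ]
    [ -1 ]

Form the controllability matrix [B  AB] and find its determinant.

-35

AB = [[-2], [-11]]
Controllability matrix C = [B  AB] = [[3, -2], [-1, -11]]
det(C) = 3·(-11) - (-2)·(-1) = -33 - 2 = -35
Since det(C) ≠ 0, rank(C) = 2 and the system is completely controllable.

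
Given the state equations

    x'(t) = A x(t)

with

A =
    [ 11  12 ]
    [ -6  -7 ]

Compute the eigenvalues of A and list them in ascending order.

-1, 5

det(sI - A) = s^2 - (tr A)s + det A, with tr A = 11 + (-7) = 4 and det A = 11·(-7) - 12·(-6) = -77 - (-72) = -5.
So p(s) = det(sI - A) = s^2 - 4s - 5.
Factor s^2 - 4s - 5: two numbers with sum 4 and product -5 are 5 and -1, so s^2 - 4s - 5 = (s - 5)(s + 1).
Hence p(s) = (s - 5) (s + 1), with roots -1, 5.
At least one eigenvalue has non-negative real part, so the system is not asymptotically stable.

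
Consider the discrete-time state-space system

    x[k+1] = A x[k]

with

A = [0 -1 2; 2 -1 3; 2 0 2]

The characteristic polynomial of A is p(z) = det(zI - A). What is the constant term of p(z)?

-2

Expand det(zI - A) for the 3×3 matrix.
p(z) = z^3 - z^2 - 4z - 2.
(Check: constant term = det(-A) = (-1)^3 det A = -2; coefficient of z^2 = -tr A = -1.)
The constant term is -2.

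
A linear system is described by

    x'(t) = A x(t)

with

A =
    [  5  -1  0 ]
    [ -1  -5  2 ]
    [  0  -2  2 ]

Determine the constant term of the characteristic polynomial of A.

Expand det(sI - A) for the 3×3 matrix.
p(s) = s^3 - 2s^2 - 22s + 32.
(Check: constant term = det(-A) = (-1)^3 det A = 32; coefficient of s^2 = -tr A = -2.)
The constant term is 32.

32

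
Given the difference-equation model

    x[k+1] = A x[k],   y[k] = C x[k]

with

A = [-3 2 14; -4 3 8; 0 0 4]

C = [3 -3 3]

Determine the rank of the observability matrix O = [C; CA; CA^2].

CA = [[3, -3, 30]]
CA^2 = [[3, -3, 138]]
Observability matrix O = [C; CA; CA^2] = [[3, -3, 3], [3, -3, 30], [3, -3, 138]]
The columns c1, c2, c3 of O are linearly dependent: c1 + c2 = 0 (check each entry), so rank(O) ≤ 2.
The 2×2 minor from rows 1, 2, columns 1, 3 is 3·30 - 3·3 = 90 - 9 = 81 ≠ 0, so rank(O) = 2.
rank(O) = 2 < n = 3, so the pair (A, C) is not completely observable.

2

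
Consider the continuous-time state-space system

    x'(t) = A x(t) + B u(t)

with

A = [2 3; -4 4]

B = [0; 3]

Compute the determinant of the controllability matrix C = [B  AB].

-27

AB = [[9], [12]]
Controllability matrix C = [B  AB] = [[0, 9], [3, 12]]
det(C) = 0·12 - 9·3 = 0 - 27 = -27
Since det(C) ≠ 0, rank(C) = 2 and the system is completely controllable.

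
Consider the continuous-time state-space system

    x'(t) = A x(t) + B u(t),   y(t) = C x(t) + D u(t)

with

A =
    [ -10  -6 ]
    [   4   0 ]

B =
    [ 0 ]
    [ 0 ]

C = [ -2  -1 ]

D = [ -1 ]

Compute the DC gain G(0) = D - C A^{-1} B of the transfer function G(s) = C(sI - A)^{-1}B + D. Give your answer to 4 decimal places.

-1.0000

G(0) = C(-A)^{-1}B + D = -C A^{-1} B + D.
det A = 24, so A^{-1} = (1/24)·adj(A) = [[0, 1/4], [-1/6, -5/12]]
A^{-1} B = [0, 0]^T
C A^{-1} B = 0
G(0) = D - C A^{-1} B = -1 - (0) = -1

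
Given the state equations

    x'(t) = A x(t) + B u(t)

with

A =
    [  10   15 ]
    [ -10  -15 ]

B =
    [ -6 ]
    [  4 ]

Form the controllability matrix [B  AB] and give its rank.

AB = [[0], [0]]
Controllability matrix C = [B  AB] = [[-6, 0], [4, 0]]
Every column of C is a scalar multiple of column 1 = [-6, 4] (multipliers 1, 0), so the columns span a one-dimensional space.
C ≠ 0, hence rank(C) = 1.
rank(C) = 1 < n = 2, so the pair (A, B) is not completely controllable.

1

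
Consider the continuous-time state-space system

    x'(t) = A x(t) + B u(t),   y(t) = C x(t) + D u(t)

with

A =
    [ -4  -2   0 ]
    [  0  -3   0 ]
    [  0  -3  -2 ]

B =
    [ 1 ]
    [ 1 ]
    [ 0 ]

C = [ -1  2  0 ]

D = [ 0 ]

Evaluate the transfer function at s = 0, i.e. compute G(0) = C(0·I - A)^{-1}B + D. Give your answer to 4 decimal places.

G(0) = C(-A)^{-1}B + D = -C A^{-1} B + D.
det A = -24, so A^{-1} = (1/-24)·adj(A) = [[-1/4, 1/6, 0], [0, -1/3, 0], [0, 1/2, -1/2]]
A^{-1} B = [-1/12, -1/3, 1/2]^T
C A^{-1} B = -7/12
G(0) = D - C A^{-1} B = 0 - (-7/12) = 7/12 ≈ 0.5833

0.5833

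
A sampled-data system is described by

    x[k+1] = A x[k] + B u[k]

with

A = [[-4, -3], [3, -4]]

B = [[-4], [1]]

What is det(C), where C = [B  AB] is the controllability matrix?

AB = [[13], [-16]]
Controllability matrix C = [B  AB] = [[-4, 13], [1, -16]]
det(C) = (-4)·(-16) - 13·1 = 64 - 13 = 51
Since det(C) ≠ 0, rank(C) = 2 and the system is completely controllable.

51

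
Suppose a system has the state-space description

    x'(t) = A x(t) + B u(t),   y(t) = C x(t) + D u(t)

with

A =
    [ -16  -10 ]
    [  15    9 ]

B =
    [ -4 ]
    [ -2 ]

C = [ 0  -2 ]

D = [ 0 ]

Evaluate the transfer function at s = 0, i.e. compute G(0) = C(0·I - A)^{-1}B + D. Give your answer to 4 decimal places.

30.6667

G(0) = C(-A)^{-1}B + D = -C A^{-1} B + D.
det A = 6, so A^{-1} = (1/6)·adj(A) = [[3/2, 5/3], [-5/2, -8/3]]
A^{-1} B = [-28/3, 46/3]^T
C A^{-1} B = -92/3
G(0) = D - C A^{-1} B = 0 - (-92/3) = 92/3 ≈ 30.6667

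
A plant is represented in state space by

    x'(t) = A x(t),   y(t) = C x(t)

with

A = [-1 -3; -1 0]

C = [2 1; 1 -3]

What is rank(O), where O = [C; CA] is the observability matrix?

2

CA = [[-3, -6], [2, -3]]
Observability matrix O = [C; CA] = [[2, 1], [1, -3], [-3, -6], [2, -3]]
Take the 2×2 submatrix of O formed by rows 1, 2: [[2, 1], [1, -3]]. Its determinant is 2·(-3) - 1·1 = -6 - 1 = -7 ≠ 0.
So rank(O) ≥ 2; since O has 2 columns, rank(O) = 2.
rank(O) = 2 = n, so the pair (A, C) is completely observable.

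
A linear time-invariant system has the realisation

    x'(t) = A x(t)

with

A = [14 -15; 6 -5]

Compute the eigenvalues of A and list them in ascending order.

det(sI - A) = s^2 - (tr A)s + det A, with tr A = 14 + (-5) = 9 and det A = 14·(-5) - (-15)·6 = -70 - (-90) = 20.
So p(s) = det(sI - A) = s^2 - 9s + 20.
Factor s^2 - 9s + 20: two numbers with sum 9 and product 20 are 5 and 4, so s^2 - 9s + 20 = (s - 5)(s - 4).
Hence p(s) = (s - 5) (s - 4), with roots 4, 5.
At least one eigenvalue has non-negative real part, so the system is not asymptotically stable.

4, 5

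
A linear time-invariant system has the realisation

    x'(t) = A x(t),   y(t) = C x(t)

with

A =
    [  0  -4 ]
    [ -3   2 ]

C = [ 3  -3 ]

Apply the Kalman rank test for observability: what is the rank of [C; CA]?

2

CA = [[9, -18]]
Observability matrix O = [C; CA] = [[3, -3], [9, -18]]
det(O) = 3·(-18) - (-3)·9 = -54 - (-27) = -27 ≠ 0, so rank(O) = 2.
rank(O) = 2 = n, so the pair (A, C) is completely observable.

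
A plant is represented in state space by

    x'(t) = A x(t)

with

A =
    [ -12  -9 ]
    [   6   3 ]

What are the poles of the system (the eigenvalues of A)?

det(sI - A) = s^2 - (tr A)s + det A, with tr A = (-12) + 3 = -9 and det A = (-12)·3 - (-9)·6 = -36 - (-54) = 18.
So p(s) = det(sI - A) = s^2 + 9s + 18.
Factor s^2 + 9s + 18: two numbers with sum -9 and product 18 are -3 and -6, so s^2 + 9s + 18 = (s + 3)(s + 6).
Hence p(s) = (s + 3) (s + 6), with roots -6, -3.
All eigenvalues have negative real part, so the system is asymptotically stable.

-6, -3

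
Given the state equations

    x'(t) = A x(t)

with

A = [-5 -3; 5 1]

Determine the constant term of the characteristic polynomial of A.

10

For a 2×2 matrix, det(sI - A) = s^2 - (tr A)s + det A.
tr A = -4, det A = 10.
So p(s) = s^2 + 4s + 10.
The constant term is 10.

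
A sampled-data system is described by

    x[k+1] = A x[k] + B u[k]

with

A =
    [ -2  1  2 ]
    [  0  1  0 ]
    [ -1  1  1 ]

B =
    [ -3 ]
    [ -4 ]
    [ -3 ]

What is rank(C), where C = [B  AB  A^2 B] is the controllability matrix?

2

AB = [[-4], [-4], [-4]]
A^2B = [[-4], [-4], [-4]]
Controllability matrix C = [B  AB  A^2B] = [[-3, -4, -4], [-4, -4, -4], [-3, -4, -4]]
The rows r1, r2, r3 of C are linearly dependent: -r1 + r3 = 0 (check each entry), so rank(C) ≤ 2.
The 2×2 minor from rows 1, 2, columns 1, 2 is (-3)·(-4) - (-4)·(-4) = 12 - 16 = -4 ≠ 0, so rank(C) = 2.
rank(C) = 2 < n = 3, so the pair (A, B) is not completely controllable.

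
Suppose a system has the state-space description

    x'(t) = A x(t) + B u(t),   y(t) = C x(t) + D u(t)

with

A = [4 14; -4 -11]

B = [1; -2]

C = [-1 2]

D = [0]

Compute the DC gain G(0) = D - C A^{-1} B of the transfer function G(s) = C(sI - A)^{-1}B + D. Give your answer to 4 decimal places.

2.0833

G(0) = C(-A)^{-1}B + D = -C A^{-1} B + D.
det A = 12, so A^{-1} = (1/12)·adj(A) = [[-11/12, -7/6], [1/3, 1/3]]
A^{-1} B = [17/12, -1/3]^T
C A^{-1} B = -25/12
G(0) = D - C A^{-1} B = 0 - (-25/12) = 25/12 ≈ 2.0833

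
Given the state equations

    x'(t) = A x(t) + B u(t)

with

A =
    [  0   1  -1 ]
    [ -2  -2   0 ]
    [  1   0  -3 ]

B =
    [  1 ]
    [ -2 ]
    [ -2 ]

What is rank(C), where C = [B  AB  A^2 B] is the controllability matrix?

AB = [[0], [2], [7]]
A^2B = [[-5], [-4], [-21]]
Controllability matrix C = [B  AB  A^2B] = [[1, 0, -5], [-2, 2, -4], [-2, 7, -21]]
det(C) = 1·(2·(-21) - (-4)·7) - 0·((-2)·(-21) - (-4)·(-2)) + (-5)·((-2)·7 - 2·(-2)) = 1·(-14) - 0·34 + (-5)·(-10) = 36 ≠ 0, so rank(C) = 3.
rank(C) = 3 = n, so the pair (A, B) is completely controllable.

3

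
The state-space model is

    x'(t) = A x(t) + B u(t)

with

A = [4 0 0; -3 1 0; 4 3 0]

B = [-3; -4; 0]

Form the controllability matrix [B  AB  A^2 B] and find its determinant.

AB = [[-12], [5], [-24]]
A^2B = [[-48], [41], [-33]]
Controllability matrix C = [B  AB  A^2B] = [[-3, -12, -48], [-4, 5, 41], [0, -24, -33]]
Expanding along the first row, det(C) = (-3)·(5·(-33) - 41·(-24)) - (-12)·((-4)·(-33) - 41·0) + (-48)·((-4)·(-24) - 5·0) = (-3)·819 - (-12)·132 + (-48)·96 = -5481
Since det(C) ≠ 0, rank(C) = 3 and the system is completely controllable.

-5481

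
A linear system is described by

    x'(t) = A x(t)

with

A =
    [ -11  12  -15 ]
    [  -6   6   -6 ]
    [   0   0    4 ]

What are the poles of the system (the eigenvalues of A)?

det(sI - A) = s^3 - (tr A)s^2 + (M11 + M22 + M33)s - det A, where Mii is the 2×2 principal minor of A obtained by deleting row i and column i.
tr A = (-11) + 6 + 4 = -1; M11 = 6·4 - (-6)·0 = 24 - 0 = 24; M22 = (-11)·4 - (-15)·0 = -44 - 0 = -44; M33 = (-11)·6 - 12·(-6) = -66 - (-72) = 6; sum of minors = -14.
det A = (-11)·(6·4 - (-6)·0) - 12·((-6)·4 - (-6)·0) + (-15)·((-6)·0 - 6·0) = (-11)·24 - 12·(-24) + (-15)·0 = 24.
So p(s) = det(sI - A) = s^3 + s^2 - 14s - 24.
Rational-root test: any integer root divides -24. Testing small divisors, s = -2 works: p(-2) = -8 + 4 + 28 + (-24) = 0, so (s + 2) is a factor.
Dividing, p(s) = (s + 2)(s^2 - s - 12).
Factor s^2 - s - 12: two numbers with sum 1 and product -12 are 4 and -3, so s^2 - s - 12 = (s - 4)(s + 3).
Hence p(s) = (s - 4) (s + 2) (s + 3), with roots -3, -2, 4.
At least one eigenvalue has non-negative real part, so the system is not asymptotically stable.

-3, -2, 4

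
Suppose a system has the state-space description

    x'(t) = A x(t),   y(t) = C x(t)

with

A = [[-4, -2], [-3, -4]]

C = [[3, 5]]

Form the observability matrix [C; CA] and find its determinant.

CA = [[-27, -26]]
Observability matrix O = [C; CA] = [[3, 5], [-27, -26]]
det(O) = 3·(-26) - 5·(-27) = -78 - (-135) = 57
Since det(O) ≠ 0, rank(O) = 2 and the system is completely observable.

57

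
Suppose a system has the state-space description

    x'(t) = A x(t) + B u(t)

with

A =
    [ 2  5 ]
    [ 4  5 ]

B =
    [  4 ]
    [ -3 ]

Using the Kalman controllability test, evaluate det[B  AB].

-17

AB = [[-7], [1]]
Controllability matrix C = [B  AB] = [[4, -7], [-3, 1]]
det(C) = 4·1 - (-7)·(-3) = 4 - 21 = -17
Since det(C) ≠ 0, rank(C) = 2 and the system is completely controllable.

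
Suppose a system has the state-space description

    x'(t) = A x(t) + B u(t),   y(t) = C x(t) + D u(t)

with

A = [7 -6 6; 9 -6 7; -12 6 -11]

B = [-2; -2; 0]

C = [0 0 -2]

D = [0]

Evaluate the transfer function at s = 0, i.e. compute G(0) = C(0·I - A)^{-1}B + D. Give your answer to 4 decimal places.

G(0) = C(-A)^{-1}B + D = -C A^{-1} B + D.
det A = -30, so A^{-1} = (1/-30)·adj(A) = [[-4/5, 1, 1/5], [-1/2, 1/6, -1/6], [3/5, -1, -2/5]]
A^{-1} B = [-2/5, 2/3, 4/5]^T
C A^{-1} B = -8/5
G(0) = D - C A^{-1} B = 0 - (-8/5) = 8/5 ≈ 1.6000

1.6000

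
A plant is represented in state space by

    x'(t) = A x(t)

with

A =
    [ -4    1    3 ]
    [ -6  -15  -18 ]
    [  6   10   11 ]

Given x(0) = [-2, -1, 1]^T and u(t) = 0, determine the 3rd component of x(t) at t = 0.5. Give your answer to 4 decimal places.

det(sI - A) = s^3 - (tr A)s^2 + (M11 + M22 + M33)s - det A, where Mii is the 2×2 principal minor of A obtained by deleting row i and column i.
tr A = (-4) + (-15) + 11 = -8; M11 = (-15)·11 - (-18)·10 = -165 - (-180) = 15; M22 = (-4)·11 - 3·6 = -44 - 18 = -62; M33 = (-4)·(-15) - 1·(-6) = 60 - (-6) = 66; sum of minors = 19.
det A = (-4)·((-15)·11 - (-18)·10) - 1·((-6)·11 - (-18)·6) + 3·((-6)·10 - (-15)·6) = (-4)·15 - 1·42 + 3·30 = -12.
So p(s) = det(sI - A) = s^3 + 8s^2 + 19s + 12.
Rational-root test: any integer root divides 12. Testing small divisors, s = -1 works: p(-1) = -1 + 8 + (-19) + 12 = 0, so (s + 1) is a factor.
Dividing, p(s) = (s + 1)(s^2 + 7s + 12).
Factor s^2 + 7s + 12: two numbers with sum -7 and product 12 are -3 and -4, so s^2 + 7s + 12 = (s + 3)(s + 4).
Hence p(s) = (s + 1) (s + 3) (s + 4), with roots -4, -3, -1.
The eigenvalues -4, -3, -1 are distinct and real, so A is diagonalisable and x(t) = e^{At} x(0) = V diag(e^{λ_i t}) V^{-1} x(0), where the columns of V are the eigenvectors.
λ = -4: A - (-4)I = [[0, 1, 3], [-6, -11, -18], [6, 10, 15]]. v must be orthogonal to every row; (row 1) × (row 2) = [15, -18, 6], so take v_1 = [5, -6, 2]^T.
λ = -3: A - (-3)I = [[-1, 1, 3], [-6, -12, -18], [6, 10, 14]]. v must be orthogonal to every row; (row 1) × (row 2) = [18, -36, 18], so take v_2 = [1, -2, 1]^T.
λ = -1: A - (-1)I = [[-3, 1, 3], [-6, -14, -18], [6, 10, 12]]. v must be orthogonal to every row; (row 1) × (row 2) = [24, -72, 48], so take v_3 = [1, -3, 2]^T.
V = [v_1 v_2 v_3] = [[5, 1, 1], [-6, -2, -3], [2, 1, 2]] has det V = -1, so V^{-1} = adj(V)/det V = [[1, 1, 1], [-6, -8, -9], [2, 3, 4]].
Modal coordinates z(0) = V^{-1} x(0): 1·(-2) + 1·(-1) + 1·1 = -2; (-6)·(-2) + (-8)·(-1) + (-9)·1 = 11; 2·(-2) + 3·(-1) + 4·1 = -3; so z(0) = [-2, 11, -3]^T.
x_3(t) = Σ_i (v_i)_3 · z_i(0) · e^{λ_i t} (row 3 of V times the modal terms).
x_3(0.5) = 2·(-2)·e^{-4·0.5} + 1·11·e^{-3·0.5} + 2·(-3)·e^{-1·0.5} = (-4)·0.135335 + 11·0.223130 + (-6)·0.606531 = -1.7261.

-1.7261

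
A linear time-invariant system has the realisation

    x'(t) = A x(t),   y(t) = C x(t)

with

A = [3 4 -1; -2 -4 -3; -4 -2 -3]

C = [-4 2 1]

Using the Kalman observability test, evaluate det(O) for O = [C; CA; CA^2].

CA = [[-20, -26, -5]]
CA^2 = [[12, 34, 113]]
Observability matrix O = [C; CA; CA^2] = [[-4, 2, 1], [-20, -26, -5], [12, 34, 113]]
Expanding along the first row, det(O) = (-4)·((-26)·113 - (-5)·34) - 2·((-20)·113 - (-5)·12) + 1·((-20)·34 - (-26)·12) = (-4)·(-2768) - 2·(-2200) + 1·(-368) = 15104
Since det(O) ≠ 0, rank(O) = 3 and the system is completely observable.

15104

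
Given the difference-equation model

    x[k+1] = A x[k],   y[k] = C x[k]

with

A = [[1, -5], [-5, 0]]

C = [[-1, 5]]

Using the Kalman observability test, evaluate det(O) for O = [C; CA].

125

CA = [[-26, 5]]
Observability matrix O = [C; CA] = [[-1, 5], [-26, 5]]
det(O) = (-1)·5 - 5·(-26) = -5 - (-130) = 125
Since det(O) ≠ 0, rank(O) = 2 and the system is completely observable.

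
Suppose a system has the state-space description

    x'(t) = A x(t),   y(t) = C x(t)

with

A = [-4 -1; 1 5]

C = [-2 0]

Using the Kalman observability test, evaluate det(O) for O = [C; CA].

CA = [[8, 2]]
Observability matrix O = [C; CA] = [[-2, 0], [8, 2]]
det(O) = (-2)·2 - 0·8 = -4 - 0 = -4
Since det(O) ≠ 0, rank(O) = 2 and the system is completely observable.

-4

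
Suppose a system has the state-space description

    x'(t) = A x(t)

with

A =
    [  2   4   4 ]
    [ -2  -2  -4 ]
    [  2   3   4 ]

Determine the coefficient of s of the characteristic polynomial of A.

8

Expand det(sI - A) for the 3×3 matrix.
p(s) = s^3 - 4s^2 + 8s.
(Check: constant term = det(-A) = (-1)^3 det A = 0; coefficient of s^2 = -tr A = -4.)
The coefficient of s is 8.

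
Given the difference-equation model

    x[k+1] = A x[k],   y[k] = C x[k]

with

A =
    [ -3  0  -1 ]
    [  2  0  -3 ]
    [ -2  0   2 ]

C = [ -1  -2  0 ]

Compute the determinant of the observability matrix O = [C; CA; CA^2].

CA = [[-1, 0, 7]]
CA^2 = [[-11, 0, 15]]
Observability matrix O = [C; CA; CA^2] = [[-1, -2, 0], [-1, 0, 7], [-11, 0, 15]]
Expanding along the first row, det(O) = (-1)·(0·15 - 7·0) - (-2)·((-1)·15 - 7·(-11)) + 0·((-1)·0 - 0·(-11)) = (-1)·0 - (-2)·62 + 0·0 = 124
Since det(O) ≠ 0, rank(O) = 3 and the system is completely observable.

124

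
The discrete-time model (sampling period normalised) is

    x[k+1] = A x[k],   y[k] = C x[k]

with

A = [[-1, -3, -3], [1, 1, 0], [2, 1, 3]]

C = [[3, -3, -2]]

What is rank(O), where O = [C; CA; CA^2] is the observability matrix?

CA = [[-10, -14, -15]]
CA^2 = [[-34, 1, -15]]
Observability matrix O = [C; CA; CA^2] = [[3, -3, -2], [-10, -14, -15], [-34, 1, -15]]
det(O) = 3·((-14)·(-15) - (-15)·1) - (-3)·((-10)·(-15) - (-15)·(-34)) + (-2)·((-10)·1 - (-14)·(-34)) = 3·225 - (-3)·(-360) + (-2)·(-486) = 567 ≠ 0, so rank(O) = 3.
rank(O) = 3 = n, so the pair (A, C) is completely observable.

3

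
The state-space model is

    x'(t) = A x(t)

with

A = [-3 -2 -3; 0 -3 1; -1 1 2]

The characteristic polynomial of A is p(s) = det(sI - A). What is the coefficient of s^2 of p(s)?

Expand det(sI - A) for the 3×3 matrix.
p(s) = s^3 + 4s^2 - 7s - 32.
(Check: constant term = det(-A) = (-1)^3 det A = -32; coefficient of s^2 = -tr A = 4.)
The coefficient of s^2 is 4.

4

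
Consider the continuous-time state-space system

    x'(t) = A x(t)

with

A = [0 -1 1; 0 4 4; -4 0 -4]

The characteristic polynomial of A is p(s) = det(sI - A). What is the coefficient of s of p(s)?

Expand det(sI - A) for the 3×3 matrix.
p(s) = s^3 - 12s - 32.
(Check: constant term = det(-A) = (-1)^3 det A = -32; coefficient of s^2 = -tr A = 0.)
The coefficient of s is -12.

-12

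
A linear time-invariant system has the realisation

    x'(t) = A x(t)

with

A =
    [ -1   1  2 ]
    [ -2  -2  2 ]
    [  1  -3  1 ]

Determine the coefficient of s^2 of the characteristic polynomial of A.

Expand det(sI - A) for the 3×3 matrix.
p(s) = s^3 + 2s^2 + 5s - 16.
(Check: constant term = det(-A) = (-1)^3 det A = -16; coefficient of s^2 = -tr A = 2.)
The coefficient of s^2 is 2.

2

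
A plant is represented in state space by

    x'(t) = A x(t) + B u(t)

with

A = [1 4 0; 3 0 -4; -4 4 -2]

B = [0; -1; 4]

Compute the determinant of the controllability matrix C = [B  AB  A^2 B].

AB = [[-4], [-16], [-12]]
A^2B = [[-68], [36], [-24]]
Controllability matrix C = [B  AB  A^2B] = [[0, -4, -68], [-1, -16, 36], [4, -12, -24]]
Expanding along the first row, det(C) = 0·((-16)·(-24) - 36·(-12)) - (-4)·((-1)·(-24) - 36·4) + (-68)·((-1)·(-12) - (-16)·4) = 0·816 - (-4)·(-120) + (-68)·76 = -5648
Since det(C) ≠ 0, rank(C) = 3 and the system is completely controllable.

-5648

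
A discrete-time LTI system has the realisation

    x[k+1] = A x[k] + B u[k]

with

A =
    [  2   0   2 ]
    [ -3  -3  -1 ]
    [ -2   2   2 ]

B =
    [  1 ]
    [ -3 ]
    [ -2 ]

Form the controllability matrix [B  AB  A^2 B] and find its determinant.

AB = [[-2], [8], [-12]]
A^2B = [[-28], [-6], [-4]]
Controllability matrix C = [B  AB  A^2B] = [[1, -2, -28], [-3, 8, -6], [-2, -12, -4]]
Expanding along the first row, det(C) = 1·(8·(-4) - (-6)·(-12)) - (-2)·((-3)·(-4) - (-6)·(-2)) + (-28)·((-3)·(-12) - 8·(-2)) = 1·(-104) - (-2)·0 + (-28)·52 = -1560
Since det(C) ≠ 0, rank(C) = 3 and the system is completely controllable.

-1560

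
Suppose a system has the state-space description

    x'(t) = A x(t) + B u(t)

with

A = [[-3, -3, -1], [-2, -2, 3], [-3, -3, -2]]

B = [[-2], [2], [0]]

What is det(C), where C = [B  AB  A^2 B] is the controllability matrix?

0

AB = [[0], [0], [0]]
A^2B = [[0], [0], [0]]
Controllability matrix C = [B  AB  A^2B] = [[-2, 0, 0], [2, 0, 0], [0, 0, 0]]
Expanding along the first row, det(C) = (-2)·(0·0 - 0·0) - 0·(2·0 - 0·0) + 0·(2·0 - 0·0) = (-2)·0 - 0·0 + 0·0 = 0
Since det(C) = 0, rank(C) < 3 and the system is not completely controllable.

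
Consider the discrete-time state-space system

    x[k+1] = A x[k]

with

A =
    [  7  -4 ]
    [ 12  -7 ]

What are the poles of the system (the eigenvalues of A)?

-1, 1

det(zI - A) = z^2 - (tr A)z + det A, with tr A = 7 + (-7) = 0 and det A = 7·(-7) - (-4)·12 = -49 - (-48) = -1.
So p(z) = det(zI - A) = z^2 - 1.
Factor z^2 - 1: two numbers with sum 0 and product -1 are 1 and -1, so z^2 - 1 = (z - 1)(z + 1).
Hence p(z) = (z - 1) (z + 1), with roots -1, 1.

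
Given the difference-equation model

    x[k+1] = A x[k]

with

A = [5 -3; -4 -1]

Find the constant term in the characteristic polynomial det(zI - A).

-17

For a 2×2 matrix, det(zI - A) = z^2 - (tr A)z + det A.
tr A = 4, det A = -17.
So p(z) = z^2 - 4z - 17.
The constant term is -17.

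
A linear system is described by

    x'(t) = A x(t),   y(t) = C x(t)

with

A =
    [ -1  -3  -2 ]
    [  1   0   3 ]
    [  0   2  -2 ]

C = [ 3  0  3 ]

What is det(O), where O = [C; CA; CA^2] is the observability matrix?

-594

CA = [[-3, -3, -12]]
CA^2 = [[0, -15, 21]]
Observability matrix O = [C; CA; CA^2] = [[3, 0, 3], [-3, -3, -12], [0, -15, 21]]
Expanding along the first row, det(O) = 3·((-3)·21 - (-12)·(-15)) - 0·((-3)·21 - (-12)·0) + 3·((-3)·(-15) - (-3)·0) = 3·(-243) - 0·(-63) + 3·45 = -594
Since det(O) ≠ 0, rank(O) = 3 and the system is completely observable.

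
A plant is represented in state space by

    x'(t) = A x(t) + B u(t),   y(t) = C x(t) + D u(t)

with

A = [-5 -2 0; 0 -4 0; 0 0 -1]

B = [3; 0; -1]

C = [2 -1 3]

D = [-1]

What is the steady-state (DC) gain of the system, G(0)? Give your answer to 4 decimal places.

G(0) = C(-A)^{-1}B + D = -C A^{-1} B + D.
det A = -20, so A^{-1} = (1/-20)·adj(A) = [[-1/5, 1/10, 0], [0, -1/4, 0], [0, 0, -1]]
A^{-1} B = [-3/5, 0, 1]^T
C A^{-1} B = 9/5
G(0) = D - C A^{-1} B = -1 - (9/5) = -14/5 ≈ -2.8000

-2.8000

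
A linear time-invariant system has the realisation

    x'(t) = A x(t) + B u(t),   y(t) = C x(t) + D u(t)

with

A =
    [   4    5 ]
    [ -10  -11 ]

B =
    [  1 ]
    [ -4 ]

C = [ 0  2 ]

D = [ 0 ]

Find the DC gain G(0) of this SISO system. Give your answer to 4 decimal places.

G(0) = C(-A)^{-1}B + D = -C A^{-1} B + D.
det A = 6, so A^{-1} = (1/6)·adj(A) = [[-11/6, -5/6], [5/3, 2/3]]
A^{-1} B = [3/2, -1]^T
C A^{-1} B = -2
G(0) = D - C A^{-1} B = 0 - (-2) = 2

2.0000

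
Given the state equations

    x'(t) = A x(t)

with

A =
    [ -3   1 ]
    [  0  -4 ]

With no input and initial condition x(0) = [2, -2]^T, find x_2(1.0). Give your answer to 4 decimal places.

-0.0366

det(sI - A) = s^2 - (tr A)s + det A, with tr A = (-3) + (-4) = -7 and det A = (-3)·(-4) - 1·0 = 12 - 0 = 12.
So p(s) = det(sI - A) = s^2 + 7s + 12.
Factor s^2 + 7s + 12: two numbers with sum -7 and product 12 are -3 and -4, so s^2 + 7s + 12 = (s + 3)(s + 4).
Hence p(s) = (s + 3) (s + 4), with roots -4, -3.
The eigenvalues -4, -3 are distinct and real, so A is diagonalisable and x(t) = e^{At} x(0) = V diag(e^{λ_i t}) V^{-1} x(0), where the columns of V are the eigenvectors.
λ = -4: A - (-4)I = [[1, 1], [0, 0]]. Row 1 gives 1·v1 + 1·v2 = 0, so take v_1 = [-1, 1]^T.
λ = -3: A - (-3)I = [[0, 1], [0, -1]]. Row 1 gives 0·v1 + 1·v2 = 0, so take v_2 = [-1, 0]^T.
V = [v_1 v_2] = [[-1, -1], [1, 0]] has det V = 1, so V^{-1} = adj(V)/det V = [[0, 1], [-1, -1]].
Modal coordinates z(0) = V^{-1} x(0): 0·2 + 1·(-2) = -2; (-1)·2 + (-1)·(-2) = 0; so z(0) = [-2, 0]^T.
x_2(t) = Σ_i (v_i)_2 · z_i(0) · e^{λ_i t} (row 2 of V times the modal terms).
x_2(1.0) = 1·(-2)·e^{-4·1.0} + 0·0·e^{-3·1.0} = (-2)·0.018316 + 0·0.049787 = -0.0366.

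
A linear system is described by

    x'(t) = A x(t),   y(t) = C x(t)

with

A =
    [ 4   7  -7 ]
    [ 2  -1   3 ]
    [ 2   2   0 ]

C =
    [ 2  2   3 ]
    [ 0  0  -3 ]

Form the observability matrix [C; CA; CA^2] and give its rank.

CA = [[18, 18, -8], [-6, -6, 0]]
CA^2 = [[92, 92, -72], [-36, -36, 24]]
Observability matrix O = [C; CA; CA^2] = [[2, 2, 3], [0, 0, -3], [18, 18, -8], [-6, -6, 0], [92, 92, -72], [-36, -36, 24]]
The columns c1, c2, c3 of O are linearly dependent: -c1 + c2 = 0 (check each entry), so rank(O) ≤ 2.
The 2×2 minor from rows 1, 2, columns 1, 3 is 2·(-3) - 3·0 = -6 - 0 = -6 ≠ 0, so rank(O) = 2.
rank(O) = 2 < n = 3, so the pair (A, C) is not completely observable.

2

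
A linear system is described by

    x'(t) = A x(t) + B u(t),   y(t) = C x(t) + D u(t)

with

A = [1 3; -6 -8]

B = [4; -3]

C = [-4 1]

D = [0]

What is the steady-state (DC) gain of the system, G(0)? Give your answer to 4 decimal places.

G(0) = C(-A)^{-1}B + D = -C A^{-1} B + D.
det A = 10, so A^{-1} = (1/10)·adj(A) = [[-4/5, -3/10], [3/5, 1/10]]
A^{-1} B = [-23/10, 21/10]^T
C A^{-1} B = 113/10
G(0) = D - C A^{-1} B = 0 - (113/10) = -113/10 ≈ -11.3000

-11.3000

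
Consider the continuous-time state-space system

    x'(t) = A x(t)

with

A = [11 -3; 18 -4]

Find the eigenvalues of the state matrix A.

det(sI - A) = s^2 - (tr A)s + det A, with tr A = 11 + (-4) = 7 and det A = 11·(-4) - (-3)·18 = -44 - (-54) = 10.
So p(s) = det(sI - A) = s^2 - 7s + 10.
Factor s^2 - 7s + 10: two numbers with sum 7 and product 10 are 5 and 2, so s^2 - 7s + 10 = (s - 5)(s - 2).
Hence p(s) = (s - 5) (s - 2), with roots 2, 5.
At least one eigenvalue has non-negative real part, so the system is not asymptotically stable.

2, 5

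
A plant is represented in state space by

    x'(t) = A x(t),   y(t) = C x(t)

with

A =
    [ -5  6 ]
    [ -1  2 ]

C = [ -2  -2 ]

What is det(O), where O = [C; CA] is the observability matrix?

CA = [[12, -16]]
Observability matrix O = [C; CA] = [[-2, -2], [12, -16]]
det(O) = (-2)·(-16) - (-2)·12 = 32 - (-24) = 56
Since det(O) ≠ 0, rank(O) = 2 and the system is completely observable.

56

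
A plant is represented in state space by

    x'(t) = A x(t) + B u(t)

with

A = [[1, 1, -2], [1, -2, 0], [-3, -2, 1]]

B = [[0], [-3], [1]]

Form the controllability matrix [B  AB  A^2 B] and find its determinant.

AB = [[-5], [6], [7]]
A^2B = [[-13], [-17], [10]]
Controllability matrix C = [B  AB  A^2B] = [[0, -5, -13], [-3, 6, -17], [1, 7, 10]]
Expanding along the first row, det(C) = 0·(6·10 - (-17)·7) - (-5)·((-3)·10 - (-17)·1) + (-13)·((-3)·7 - 6·1) = 0·179 - (-5)·(-13) + (-13)·(-27) = 286
Since det(C) ≠ 0, rank(C) = 3 and the system is completely controllable.

286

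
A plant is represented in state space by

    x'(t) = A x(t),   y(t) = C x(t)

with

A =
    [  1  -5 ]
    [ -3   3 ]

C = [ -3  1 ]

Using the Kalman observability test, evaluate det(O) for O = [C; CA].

CA = [[-6, 18]]
Observability matrix O = [C; CA] = [[-3, 1], [-6, 18]]
det(O) = (-3)·18 - 1·(-6) = -54 - (-6) = -48
Since det(O) ≠ 0, rank(O) = 2 and the system is completely observable.

-48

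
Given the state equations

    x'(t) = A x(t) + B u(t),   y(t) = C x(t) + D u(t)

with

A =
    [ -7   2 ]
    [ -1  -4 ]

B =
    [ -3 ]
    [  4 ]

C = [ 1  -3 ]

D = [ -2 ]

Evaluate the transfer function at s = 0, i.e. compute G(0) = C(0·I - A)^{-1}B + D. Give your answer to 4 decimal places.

G(0) = C(-A)^{-1}B + D = -C A^{-1} B + D.
det A = 30, so A^{-1} = (1/30)·adj(A) = [[-2/15, -1/15], [1/30, -7/30]]
A^{-1} B = [2/15, -31/30]^T
C A^{-1} B = 97/30
G(0) = D - C A^{-1} B = -2 - (97/30) = -157/30 ≈ -5.2333

-5.2333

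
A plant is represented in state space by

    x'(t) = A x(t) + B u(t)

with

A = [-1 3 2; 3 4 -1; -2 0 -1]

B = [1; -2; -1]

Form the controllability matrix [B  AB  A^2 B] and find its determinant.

-828

AB = [[-9], [-4], [-1]]
A^2B = [[-5], [-42], [19]]
Controllability matrix C = [B  AB  A^2B] = [[1, -9, -5], [-2, -4, -42], [-1, -1, 19]]
Expanding along the first row, det(C) = 1·((-4)·19 - (-42)·(-1)) - (-9)·((-2)·19 - (-42)·(-1)) + (-5)·((-2)·(-1) - (-4)·(-1)) = 1·(-118) - (-9)·(-80) + (-5)·(-2) = -828
Since det(C) ≠ 0, rank(C) = 3 and the system is completely controllable.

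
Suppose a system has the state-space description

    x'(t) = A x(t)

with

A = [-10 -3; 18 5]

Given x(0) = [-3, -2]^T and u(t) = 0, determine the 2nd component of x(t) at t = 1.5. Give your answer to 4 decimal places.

det(sI - A) = s^2 - (tr A)s + det A, with tr A = (-10) + 5 = -5 and det A = (-10)·5 - (-3)·18 = -50 - (-54) = 4.
So p(s) = det(sI - A) = s^2 + 5s + 4.
Factor s^2 + 5s + 4: two numbers with sum -5 and product 4 are -1 and -4, so s^2 + 5s + 4 = (s + 1)(s + 4).
Hence p(s) = (s + 1) (s + 4), with roots -4, -1.
The eigenvalues -4, -1 are distinct and real, so A is diagonalisable and x(t) = e^{At} x(0) = V diag(e^{λ_i t}) V^{-1} x(0), where the columns of V are the eigenvectors.
λ = -4: A - (-4)I = [[-6, -3], [18, 9]]. Row 1 gives (-6)·v1 + (-3)·v2 = 0, so take v_1 = [1, -2]^T.
λ = -1: A - (-1)I = [[-9, -3], [18, 6]]. Row 1 gives (-9)·v1 + (-3)·v2 = 0, so take v_2 = [-1, 3]^T.
V = [v_1 v_2] = [[1, -1], [-2, 3]] has det V = 1, so V^{-1} = adj(V)/det V = [[3, 1], [2, 1]].
Modal coordinates z(0) = V^{-1} x(0): 3·(-3) + 1·(-2) = -11; 2·(-3) + 1·(-2) = -8; so z(0) = [-11, -8]^T.
x_2(t) = Σ_i (v_i)_2 · z_i(0) · e^{λ_i t} (row 2 of V times the modal terms).
x_2(1.5) = (-2)·(-11)·e^{-4·1.5} + 3·(-8)·e^{-1·1.5} = 22·0.002479 + (-24)·0.223130 = -5.3006.

-5.3006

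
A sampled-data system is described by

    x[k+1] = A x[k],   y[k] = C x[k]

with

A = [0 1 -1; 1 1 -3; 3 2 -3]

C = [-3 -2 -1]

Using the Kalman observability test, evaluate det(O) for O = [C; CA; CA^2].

-517

CA = [[-5, -7, 12]]
CA^2 = [[29, 12, -10]]
Observability matrix O = [C; CA; CA^2] = [[-3, -2, -1], [-5, -7, 12], [29, 12, -10]]
Expanding along the first row, det(O) = (-3)·((-7)·(-10) - 12·12) - (-2)·((-5)·(-10) - 12·29) + (-1)·((-5)·12 - (-7)·29) = (-3)·(-74) - (-2)·(-298) + (-1)·143 = -517
Since det(O) ≠ 0, rank(O) = 3 and the system is completely observable.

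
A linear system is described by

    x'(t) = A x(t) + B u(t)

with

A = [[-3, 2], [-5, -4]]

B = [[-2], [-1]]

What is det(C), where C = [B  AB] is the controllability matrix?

AB = [[4], [14]]
Controllability matrix C = [B  AB] = [[-2, 4], [-1, 14]]
det(C) = (-2)·14 - 4·(-1) = -28 - (-4) = -24
Since det(C) ≠ 0, rank(C) = 2 and the system is completely controllable.

-24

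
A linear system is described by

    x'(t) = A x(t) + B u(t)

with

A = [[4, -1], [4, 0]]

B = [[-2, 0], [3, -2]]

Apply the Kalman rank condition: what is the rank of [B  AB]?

2

AB = [[-11, 2], [-8, 0]]
Controllability matrix C = [B  AB] = [[-2, 0, -11, 2], [3, -2, -8, 0]]
Take the 2×2 submatrix of C formed by columns 1, 2: [[-2, 0], [3, -2]]. Its determinant is (-2)·(-2) - 0·3 = 4 - 0 = 4 ≠ 0.
So rank(C) ≥ 2; since C has 2 rows, rank(C) = 2.
rank(C) = 2 = n, so the pair (A, B) is completely controllable.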